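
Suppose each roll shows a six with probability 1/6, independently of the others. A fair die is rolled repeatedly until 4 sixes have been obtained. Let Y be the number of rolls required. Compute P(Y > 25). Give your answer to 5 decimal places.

Needing more than 25 rolls ⇔ fewer than 4 successes in the first 25. With X ~ Binomial(25, 0.166667), P(Y > 25) = P(X ≤ 3).
  k=0: C(25,0)·0.166667^0·0.833333^25 = 0.0104826
  k=1: C(25,1)·0.166667^1·0.833333^24 = 0.0524130
  k=2: C(25,2)·0.166667^2·0.833333^23 = 0.1257912
  k=3: C(25,3)·0.166667^3·0.833333^22 = 0.1928798
P(X ≤ 3) = 0.3815665

0.38157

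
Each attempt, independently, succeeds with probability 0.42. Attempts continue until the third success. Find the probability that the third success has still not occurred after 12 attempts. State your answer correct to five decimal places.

Needing more than 12 attempts ⇔ fewer than 3 successes in the first 12. With X ~ Binomial(12, 0.42), P(Y > 12) = P(X ≤ 2).
  k=0: C(12,0)·0.42^0·0.58^12 = 0.0014492
  k=1: C(12,1)·0.42^1·0.58^11 = 0.0125933
  k=2: C(12,2)·0.42^2·0.58^10 = 0.0501559
P(X ≤ 2) = 0.0641984

0.06420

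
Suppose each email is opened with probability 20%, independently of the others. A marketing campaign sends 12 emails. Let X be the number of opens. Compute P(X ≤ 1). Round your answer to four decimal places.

X ~ Binomial(12, 0.20); P(X ≤ 1) = Σ C(12,k) p^k (1−p)^(12−k) over k:
  k=0: C(12,0)·0.20^0·0.80^12 = 0.068719
  k=1: C(12,1)·0.20^1·0.80^11 = 0.206158
Total = 0.274878

0.2749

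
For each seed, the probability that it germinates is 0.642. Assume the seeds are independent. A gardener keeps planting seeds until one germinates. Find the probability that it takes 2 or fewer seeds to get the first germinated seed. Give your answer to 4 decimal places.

0.8718

Y = number of seeds to the first success; geometric, p = 0.642.
P(Y ≤ 2) = 1 − (1−p)^2 = 1 − 0.128164 = 0.871836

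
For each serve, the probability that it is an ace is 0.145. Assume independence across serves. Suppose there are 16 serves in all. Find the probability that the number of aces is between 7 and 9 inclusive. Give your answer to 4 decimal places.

X ~ Binomial(16, 0.145); P(7 ≤ X ≤ 9) = Σ C(16,k) p^k (1−p)^(16−k) over k:
  k=7: C(16,7)·0.145^7·0.855^9 = 0.003764
  k=8: C(16,8)·0.145^8·0.855^8 = 0.000718
  k=9: C(16,9)·0.145^9·0.855^7 = 0.000108
Total = 0.004591

0.0046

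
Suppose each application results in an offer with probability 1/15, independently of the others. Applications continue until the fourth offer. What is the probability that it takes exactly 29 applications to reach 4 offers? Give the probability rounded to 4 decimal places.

Y = trial on which the fourth success occurs; negative binomial, r=4, p=0.066667.
P(Y=29) = C(28,3) · p^4 · (1−p)^25
= 3276 · 1.9753e-05 · 0.1782 = 0.011532

0.0115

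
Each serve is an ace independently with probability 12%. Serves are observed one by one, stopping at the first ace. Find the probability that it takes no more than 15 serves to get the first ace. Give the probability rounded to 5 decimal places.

0.85303

Y = number of serves to the first success; geometric, p = 0.12.
P(Y ≤ 15) = 1 − (1−p)^15 = 1 − 0.1469739 = 0.8530261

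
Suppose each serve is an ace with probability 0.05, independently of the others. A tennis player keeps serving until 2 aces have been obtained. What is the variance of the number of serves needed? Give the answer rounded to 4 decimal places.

760.0000

Y = total serves until the second success; negative binomial with r=2, p=0.05.
Var(Y) = r(1−p)/p² = 2·0.95 / 0.05² = 760.000000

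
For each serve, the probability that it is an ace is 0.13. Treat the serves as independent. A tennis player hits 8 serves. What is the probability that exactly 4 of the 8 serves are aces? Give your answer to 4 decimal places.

0.0115

X ~ Binomial(n=8, p=0.13).
P(X=4) = C(8,4) · p^4 · (1−p)^4
= 70 · 0.00028561 · 0.5729 = 0.011454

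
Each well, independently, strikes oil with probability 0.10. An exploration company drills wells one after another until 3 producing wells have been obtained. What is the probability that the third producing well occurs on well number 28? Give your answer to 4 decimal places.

Y = trial on which the third success occurs; negative binomial, r=3, p=0.10.
P(Y=28) = C(27,2) · p^3 · (1−p)^25
= 351 · 0.001 · 0.07179 = 0.025198

0.0252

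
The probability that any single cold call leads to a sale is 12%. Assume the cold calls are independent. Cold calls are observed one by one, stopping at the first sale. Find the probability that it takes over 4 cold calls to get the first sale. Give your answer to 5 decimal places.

Y = number of cold calls to the first success; geometric, p = 0.12.
P(Y > 4) = P(first 4 all fail) = (1−p)^4 = 0.5996954

0.59970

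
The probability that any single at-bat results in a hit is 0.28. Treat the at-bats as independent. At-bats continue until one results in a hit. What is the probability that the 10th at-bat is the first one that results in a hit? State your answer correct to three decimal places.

Geometric (trials to first success), p = 0.28.
P(Y = 10) = (1−p)^9 · p = 0.051999 · 0.28 = 0.01456

0.015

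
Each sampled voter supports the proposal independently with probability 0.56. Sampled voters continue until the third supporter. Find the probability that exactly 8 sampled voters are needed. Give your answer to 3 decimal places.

Y = trial on which the third success occurs; negative binomial, r=3, p=0.56.
P(Y=8) = C(7,2) · p^3 · (1−p)^5
= 21 · 0.17562 · 0.016492 = 0.06082

0.061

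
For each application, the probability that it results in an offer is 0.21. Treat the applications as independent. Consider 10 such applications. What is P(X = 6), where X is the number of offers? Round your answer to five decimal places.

X ~ Binomial(n=10, p=0.21).
P(X=6) = C(10,6) · p^6 · (1−p)^4
= 210 · 8.5766e-05 · 0.3895 = 0.0070153

0.00702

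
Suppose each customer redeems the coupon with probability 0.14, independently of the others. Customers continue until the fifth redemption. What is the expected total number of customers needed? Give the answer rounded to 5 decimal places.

35.71429

Y = total customers until the fifth success; negative binomial with r=5, p=0.14.
E[Y] = r / p = 5 / 0.14 = 35.7142857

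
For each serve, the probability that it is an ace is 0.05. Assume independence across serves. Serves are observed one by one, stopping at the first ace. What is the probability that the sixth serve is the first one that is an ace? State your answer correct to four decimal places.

0.0387

Geometric (trials to first success), p = 0.05.
P(Y = 6) = (1−p)^5 · p = 0.77378 · 0.05 = 0.038689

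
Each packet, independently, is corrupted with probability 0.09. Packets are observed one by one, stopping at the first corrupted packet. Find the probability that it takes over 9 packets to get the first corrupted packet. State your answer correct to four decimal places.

Y = number of packets to the first success; geometric, p = 0.09.
P(Y > 9) = P(first 9 all fail) = (1−p)^9 = 0.427930

0.4279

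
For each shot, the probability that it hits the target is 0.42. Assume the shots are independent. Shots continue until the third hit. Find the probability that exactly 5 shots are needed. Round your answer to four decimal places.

Y = trial on which the third success occurs; negative binomial, r=3, p=0.42.
P(Y=5) = C(4,2) · p^3 · (1−p)^2
= 6 · 0.074088 · 0.3364 = 0.149539

0.1495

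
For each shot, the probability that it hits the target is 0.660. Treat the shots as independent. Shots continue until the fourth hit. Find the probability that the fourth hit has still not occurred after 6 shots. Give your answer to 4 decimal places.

Needing more than 6 shots ⇔ fewer than 4 successes in the first 6. With X ~ Binomial(6, 0.66), P(Y > 6) = P(X ≤ 3).
  k=0: C(6,0)·0.66^0·0.34^6 = 0.001545
  k=1: C(6,1)·0.66^1·0.34^5 = 0.017992
  k=2: C(6,2)·0.66^2·0.34^4 = 0.087316
  k=3: C(6,3)·0.66^3·0.34^3 = 0.225995
P(X ≤ 3) = 0.332848

0.3328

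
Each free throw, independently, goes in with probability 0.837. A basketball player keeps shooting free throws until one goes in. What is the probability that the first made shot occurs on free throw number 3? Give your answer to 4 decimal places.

Geometric (trials to first success), p = 0.837.
P(Y = 3) = (1−p)^2 · p = 0.026569 · 0.837 = 0.022238

0.0222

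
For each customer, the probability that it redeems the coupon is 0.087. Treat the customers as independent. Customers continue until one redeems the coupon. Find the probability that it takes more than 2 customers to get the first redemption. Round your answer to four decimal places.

0.8336

Y = number of customers to the first success; geometric, p = 0.087.
P(Y > 2) = P(first 2 all fail) = (1−p)^2 = 0.833569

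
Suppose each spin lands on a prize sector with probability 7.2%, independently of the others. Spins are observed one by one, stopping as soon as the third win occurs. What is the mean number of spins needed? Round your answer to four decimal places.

Y = total spins until the third success; negative binomial with r=3, p=0.072.
E[Y] = r / p = 3 / 0.072 = 41.666667

41.6667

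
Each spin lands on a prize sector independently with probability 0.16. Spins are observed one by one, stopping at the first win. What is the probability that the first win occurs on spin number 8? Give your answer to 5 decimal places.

Geometric (trials to first success), p = 0.16.
P(Y = 8) = (1−p)^7 · p = 0.29509 · 0.16 = 0.0472145

0.04721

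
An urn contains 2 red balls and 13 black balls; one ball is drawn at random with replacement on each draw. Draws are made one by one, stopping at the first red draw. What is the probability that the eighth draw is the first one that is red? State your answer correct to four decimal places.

Geometric (trials to first success), p = 0.133333.
P(Y = 8) = (1−p)^7 · p = 0.36725 · 0.133333 = 0.048967

0.0490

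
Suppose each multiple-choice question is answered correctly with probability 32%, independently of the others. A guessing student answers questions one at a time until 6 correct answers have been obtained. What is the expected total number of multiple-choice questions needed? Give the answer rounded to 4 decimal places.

Y = total multiple-choice questions until the sixth success; negative binomial with r=6, p=0.32.
E[Y] = r / p = 6 / 0.32 = 18.750000

18.7500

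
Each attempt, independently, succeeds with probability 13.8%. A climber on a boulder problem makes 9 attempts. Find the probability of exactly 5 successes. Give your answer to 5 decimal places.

0.00348

X ~ Binomial(n=9, p=0.138).
P(X=5) = C(9,5) · p^5 · (1−p)^4
= 126 · 5.0049e-05 · 0.55211 = 0.0034817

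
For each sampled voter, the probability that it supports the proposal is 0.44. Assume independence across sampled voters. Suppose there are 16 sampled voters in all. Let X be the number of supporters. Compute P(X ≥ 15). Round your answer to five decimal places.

X ~ Binomial(16, 0.44); P(X ≥ 15) = Σ C(16,k) p^k (1−p)^(16−k) over k:
  k=15: C(16,15)·0.44^15·0.56^1 = 0.0000402
  k=16: C(16,16)·0.44^16·0.56^0 = 0.0000020
Total = 0.0000422

0.00004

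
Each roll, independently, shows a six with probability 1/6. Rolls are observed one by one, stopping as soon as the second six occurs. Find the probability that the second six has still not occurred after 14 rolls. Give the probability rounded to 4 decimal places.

Needing more than 14 rolls ⇔ fewer than 2 successes in the first 14. With X ~ Binomial(14, 0.166667), P(Y > 14) = P(X ≤ 1).
  k=0: C(14,0)·0.166667^0·0.833333^14 = 0.077887
  k=1: C(14,1)·0.166667^1·0.833333^13 = 0.218082
P(X ≤ 1) = 0.295969

0.2960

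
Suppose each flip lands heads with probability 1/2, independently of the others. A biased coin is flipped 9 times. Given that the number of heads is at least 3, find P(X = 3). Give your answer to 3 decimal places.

X ~ Binomial(9, 0.50). Want P(X=3 | X≥3) = P(X=3) / P(X≥3).
P(X=3) = C(9,3)·0.50^3·0.50^6 = 0.16406
P(X≥3) = 1 − 0.00195 − 0.01758 − 0.07031 = 0.91016
Ratio = 0.16406 / 0.91016 = 0.18026

0.180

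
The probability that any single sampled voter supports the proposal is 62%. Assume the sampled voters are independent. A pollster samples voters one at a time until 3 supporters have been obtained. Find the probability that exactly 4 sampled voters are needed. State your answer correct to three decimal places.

Y = trial on which the third success occurs; negative binomial, r=3, p=0.62.
P(Y=4) = C(3,2) · p^3 · (1−p)^1
= 3 · 0.23833 · 0.38 = 0.27169

0.272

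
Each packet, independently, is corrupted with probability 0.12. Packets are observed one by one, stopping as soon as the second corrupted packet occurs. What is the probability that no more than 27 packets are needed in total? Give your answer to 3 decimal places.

Finishing within 27 packets ⇔ at least 2 successes in the first 27. With X ~ Binomial(27, 0.12), P(Y ≤ 27) = 1 − P(X ≤ 1).
  k=0: C(27,0)·0.12^0·0.88^27 = 0.03170
  k=1: C(27,1)·0.12^1·0.88^26 = 0.11671
1 − 0.14840 = 0.85160

0.852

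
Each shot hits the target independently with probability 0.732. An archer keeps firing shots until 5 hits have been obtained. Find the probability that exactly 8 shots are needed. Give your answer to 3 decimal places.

0.142

Y = trial on which the fifth success occurs; negative binomial, r=5, p=0.732.
P(Y=8) = C(7,4) · p^5 · (1−p)^3
= 35 · 0.21016 · 0.019249 = 0.14159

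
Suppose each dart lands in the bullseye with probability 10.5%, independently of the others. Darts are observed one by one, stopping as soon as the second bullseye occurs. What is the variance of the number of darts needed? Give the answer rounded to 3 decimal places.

162.358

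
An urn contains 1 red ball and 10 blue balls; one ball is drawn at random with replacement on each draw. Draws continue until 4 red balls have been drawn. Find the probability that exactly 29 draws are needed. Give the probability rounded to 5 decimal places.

0.02065

Y = trial on which the fourth success occurs; negative binomial, r=4, p=0.090909.
P(Y=29) = C(28,3) · p^4 · (1−p)^25
= 3276 · 6.8301e-05 · 0.092296 = 0.0206517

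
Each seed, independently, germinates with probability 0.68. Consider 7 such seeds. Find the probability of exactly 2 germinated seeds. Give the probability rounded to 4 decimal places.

X ~ Binomial(n=7, p=0.68).
P(X=2) = C(7,2) · p^2 · (1−p)^5
= 21 · 0.4624 · 0.0033554 = 0.032583

0.0326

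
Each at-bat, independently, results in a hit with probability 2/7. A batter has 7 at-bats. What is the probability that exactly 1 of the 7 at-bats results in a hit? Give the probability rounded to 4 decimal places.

X ~ Binomial(n=7, p=0.285714).
P(X=1) = C(7,1) · p^1 · (1−p)^6
= 7 · 0.28571 · 0.13281 = 0.265621

0.2656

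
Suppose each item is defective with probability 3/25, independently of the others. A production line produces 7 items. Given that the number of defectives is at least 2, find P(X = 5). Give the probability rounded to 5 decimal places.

0.00201

X ~ Binomial(7, 0.12). Want P(X=5 | X≥2) = P(X=5) / P(X≥2).
P(X=5) = C(7,5)·0.12^5·0.88^2 = 0.0004047
P(X≥2) = 1 − 0.4086756 − 0.3900994 = 0.2012250
Ratio = 0.0004047 / 0.2012250 = 0.0020110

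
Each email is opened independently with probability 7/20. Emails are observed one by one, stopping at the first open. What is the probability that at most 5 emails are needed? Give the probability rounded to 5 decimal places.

Y = number of emails to the first success; geometric, p = 0.35.
P(Y ≤ 5) = 1 − (1−p)^5 = 1 − 0.1160291 = 0.8839709

0.88397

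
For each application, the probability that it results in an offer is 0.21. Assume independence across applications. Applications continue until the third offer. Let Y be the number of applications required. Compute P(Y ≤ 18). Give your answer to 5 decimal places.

0.76161

Finishing within 18 applications ⇔ at least 3 successes in the first 18. With X ~ Binomial(18, 0.21), P(Y ≤ 18) = 1 − P(X ≤ 2).
  k=0: C(18,0)·0.21^0·0.79^18 = 0.0143644
  k=1: C(18,1)·0.21^1·0.79^17 = 0.0687310
  k=2: C(18,2)·0.21^2·0.79^16 = 0.1552971
1 − 0.2383925 = 0.7616075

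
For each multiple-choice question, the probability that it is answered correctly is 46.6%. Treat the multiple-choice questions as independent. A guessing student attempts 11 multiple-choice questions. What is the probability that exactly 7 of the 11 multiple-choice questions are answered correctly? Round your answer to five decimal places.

X ~ Binomial(n=11, p=0.466).
P(X=7) = C(11,7) · p^7 · (1−p)^4
= 330 · 0.004772 · 0.081314 = 0.1280502

0.12805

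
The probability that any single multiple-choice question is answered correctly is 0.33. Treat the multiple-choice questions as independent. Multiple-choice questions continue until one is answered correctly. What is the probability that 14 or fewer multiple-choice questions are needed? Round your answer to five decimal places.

0.99633

Y = number of multiple-choice questions to the first success; geometric, p = 0.33.
P(Y ≤ 14) = 1 − (1−p)^14 = 1 − 0.0036732 = 0.9963268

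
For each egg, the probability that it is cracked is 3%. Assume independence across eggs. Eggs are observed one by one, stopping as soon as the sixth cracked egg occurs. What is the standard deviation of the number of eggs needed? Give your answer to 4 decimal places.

80.4156

Y = total eggs until the sixth success; negative binomial with r=6, p=0.03.
SD(Y) = √[r(1−p)/p²] = √(6466.666667) = 80.415587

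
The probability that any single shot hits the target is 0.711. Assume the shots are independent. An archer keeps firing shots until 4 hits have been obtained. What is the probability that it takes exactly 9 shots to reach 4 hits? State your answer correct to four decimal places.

Y = trial on which the fourth success occurs; negative binomial, r=4, p=0.711.
P(Y=9) = C(8,3) · p^4 · (1−p)^5
= 56 · 0.25555 · 0.002016 = 0.028851

0.0289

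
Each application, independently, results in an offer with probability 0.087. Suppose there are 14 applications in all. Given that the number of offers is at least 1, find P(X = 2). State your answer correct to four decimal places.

X ~ Binomial(14, 0.087). Want P(X=2 | X≥1) = P(X=2) / P(X≥1).
P(X=2) = C(14,2)·0.087^2·0.913^12 = 0.231062
P(X≥1) = 1 − 0.279635 = 0.720365
Ratio = 0.231062 / 0.720365 = 0.320757

0.3208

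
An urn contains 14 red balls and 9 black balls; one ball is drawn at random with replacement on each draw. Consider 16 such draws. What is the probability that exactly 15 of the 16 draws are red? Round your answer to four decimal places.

0.0037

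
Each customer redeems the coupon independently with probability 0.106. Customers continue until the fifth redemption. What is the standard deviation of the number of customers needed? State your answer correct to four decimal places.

19.9456

Y = total customers until the fifth success; negative binomial with r=5, p=0.106.
SD(Y) = √[r(1−p)/p²] = √(397.828409) = 19.945636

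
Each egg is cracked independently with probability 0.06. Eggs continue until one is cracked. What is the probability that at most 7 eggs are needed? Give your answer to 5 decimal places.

Y = number of eggs to the first success; geometric, p = 0.06.
P(Y ≤ 7) = 1 − (1−p)^7 = 1 − 0.6484776 = 0.3515224

0.35152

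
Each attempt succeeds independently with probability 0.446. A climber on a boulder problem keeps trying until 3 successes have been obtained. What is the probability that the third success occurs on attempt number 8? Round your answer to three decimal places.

Y = trial on which the third success occurs; negative binomial, r=3, p=0.446.
P(Y=8) = C(7,2) · p^3 · (1−p)^5
= 21 · 0.088717 · 0.052185 = 0.09722

0.097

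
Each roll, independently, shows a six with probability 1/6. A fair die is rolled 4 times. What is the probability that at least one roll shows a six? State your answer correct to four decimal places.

P(at least one) = 1 − P(none) = 1 − (1 − 0.166667)^4
= 1 − 0.482253 = 0.517747

0.5177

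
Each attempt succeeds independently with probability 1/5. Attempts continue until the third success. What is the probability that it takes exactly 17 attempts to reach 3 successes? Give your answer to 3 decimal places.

0.042

Y = trial on which the third success occurs; negative binomial, r=3, p=0.20.
P(Y=17) = C(16,2) · p^3 · (1−p)^14
= 120 · 0.008 · 0.04398 = 0.04222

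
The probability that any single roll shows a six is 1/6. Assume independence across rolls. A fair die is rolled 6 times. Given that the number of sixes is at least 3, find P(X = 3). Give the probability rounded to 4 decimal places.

X ~ Binomial(6, 0.166667). Want P(X=3 | X≥3) = P(X=3) / P(X≥3).
P(X=3) = C(6,3)·0.166667^3·0.833333^3 = 0.053584
P(X≥3) = 1 − 0.334898 − 0.401878 − 0.200939 = 0.062286
Ratio = 0.053584 / 0.062286 = 0.860289

0.8603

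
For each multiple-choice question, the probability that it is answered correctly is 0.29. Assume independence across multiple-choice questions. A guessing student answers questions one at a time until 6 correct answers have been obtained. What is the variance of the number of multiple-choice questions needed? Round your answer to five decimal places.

50.65398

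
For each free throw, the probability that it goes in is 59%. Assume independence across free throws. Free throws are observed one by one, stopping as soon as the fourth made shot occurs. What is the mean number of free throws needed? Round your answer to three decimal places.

Y = total free throws until the fourth success; negative binomial with r=4, p=0.59.
E[Y] = r / p = 4 / 0.59 = 6.77966

6.780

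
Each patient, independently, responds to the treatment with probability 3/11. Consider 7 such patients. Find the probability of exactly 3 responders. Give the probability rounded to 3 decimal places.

0.199

X ~ Binomial(n=7, p=0.272727).
P(X=3) = C(7,3) · p^3 · (1−p)^4
= 35 · 0.020285 · 0.27976 = 0.19863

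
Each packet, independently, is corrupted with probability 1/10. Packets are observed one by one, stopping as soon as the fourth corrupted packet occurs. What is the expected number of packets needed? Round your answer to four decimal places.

40.0000

Y = total packets until the fourth success; negative binomial with r=4, p=0.10.
E[Y] = r / p = 4 / 0.10 = 40.000000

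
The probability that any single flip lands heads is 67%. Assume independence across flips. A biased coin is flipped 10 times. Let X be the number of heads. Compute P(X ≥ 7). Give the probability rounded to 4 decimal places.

0.5684

X ~ Binomial(10, 0.67); P(X ≥ 7) = Σ C(10,k) p^k (1−p)^(10−k) over k:
  k=7: C(10,7)·0.67^7·0.33^3 = 0.261365
  k=8: C(10,8)·0.67^8·0.33^2 = 0.198993
  k=9: C(10,9)·0.67^9·0.33^1 = 0.089782
  k=10: C(10,10)·0.67^10·0.33^0 = 0.018228
Total = 0.568368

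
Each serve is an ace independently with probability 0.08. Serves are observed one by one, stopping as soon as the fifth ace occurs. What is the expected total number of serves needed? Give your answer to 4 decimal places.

62.5000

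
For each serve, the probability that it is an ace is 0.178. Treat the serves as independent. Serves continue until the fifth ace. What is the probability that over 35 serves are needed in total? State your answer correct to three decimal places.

0.229

Needing more than 35 serves ⇔ fewer than 5 successes in the first 35. With X ~ Binomial(35, 0.178), P(Y > 35) = P(X ≤ 4).
  k=0: C(35,0)·0.178^0·0.822^35 = 0.00105
  k=1: C(35,1)·0.178^1·0.822^34 = 0.00795
  k=2: C(35,2)·0.178^2·0.822^33 = 0.02925
  k=3: C(35,3)·0.178^3·0.822^32 = 0.06967
  k=4: C(35,4)·0.178^4·0.822^31 = 0.12070
P(X ≤ 4) = 0.22862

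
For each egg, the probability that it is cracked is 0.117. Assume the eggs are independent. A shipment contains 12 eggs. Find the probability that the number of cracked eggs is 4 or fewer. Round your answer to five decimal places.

0.99147

X ~ Binomial(12, 0.117); P(X ≤ 4) = Σ C(12,k) p^k (1−p)^(12−k) over k:
  k=0: C(12,0)·0.117^0·0.883^12 = 0.2246614
  k=1: C(12,1)·0.117^1·0.883^11 = 0.3572192
  k=2: C(12,2)·0.117^2·0.883^10 = 0.2603291
  k=3: C(12,3)·0.117^3·0.883^9 = 0.1149811
  k=4: C(12,4)·0.117^4·0.883^8 = 0.0342795
Total = 0.9914703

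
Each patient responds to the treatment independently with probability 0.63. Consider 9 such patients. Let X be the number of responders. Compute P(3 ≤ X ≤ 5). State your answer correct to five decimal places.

0.42589

X ~ Binomial(9, 0.63); P(3 ≤ X ≤ 5) = Σ C(9,k) p^k (1−p)^(9−k) over k:
  k=3: C(9,3)·0.63^3·0.37^6 = 0.0538904
  k=4: C(9,4)·0.63^4·0.37^5 = 0.1376390
  k=5: C(9,5)·0.63^5·0.37^4 = 0.2343582
Total = 0.4258876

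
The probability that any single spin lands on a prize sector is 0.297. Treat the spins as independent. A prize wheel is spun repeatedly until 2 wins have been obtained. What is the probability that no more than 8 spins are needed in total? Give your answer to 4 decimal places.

0.7387

Finishing within 8 spins ⇔ at least 2 successes in the first 8. With X ~ Binomial(8, 0.297), P(Y ≤ 8) = 1 − P(X ≤ 1).
  k=0: C(8,0)·0.297^0·0.703^8 = 0.059654
  k=1: C(8,1)·0.297^1·0.703^7 = 0.201620
1 − 0.261274 = 0.738726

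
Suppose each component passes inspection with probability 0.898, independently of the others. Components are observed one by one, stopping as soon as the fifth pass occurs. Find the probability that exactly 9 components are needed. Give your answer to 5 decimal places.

0.00442

Y = trial on which the fifth success occurs; negative binomial, r=5, p=0.898.
P(Y=9) = C(8,4) · p^5 · (1−p)^4
= 70 · 0.58396 · 0.00010824 = 0.0044247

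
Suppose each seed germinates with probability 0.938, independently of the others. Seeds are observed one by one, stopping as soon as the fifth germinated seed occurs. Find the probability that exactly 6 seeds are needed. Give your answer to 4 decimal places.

Y = trial on which the fifth success occurs; negative binomial, r=5, p=0.938.
P(Y=6) = C(5,4) · p^5 · (1−p)^1
= 5 · 0.72613 · 0.062 = 0.225100

0.2251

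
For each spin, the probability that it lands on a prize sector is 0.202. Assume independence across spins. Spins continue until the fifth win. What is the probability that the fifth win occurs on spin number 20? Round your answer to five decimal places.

Y = trial on which the fifth success occurs; negative binomial, r=5, p=0.202.
P(Y=20) = C(19,4) · p^5 · (1−p)^15
= 3876 · 0.00033632 · 0.033888 = 0.0441758

0.04418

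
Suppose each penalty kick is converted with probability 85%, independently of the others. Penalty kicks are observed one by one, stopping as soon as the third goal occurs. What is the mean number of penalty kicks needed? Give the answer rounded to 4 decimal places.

Y = total penalty kicks until the third success; negative binomial with r=3, p=0.85.
E[Y] = r / p = 3 / 0.85 = 3.529412

3.5294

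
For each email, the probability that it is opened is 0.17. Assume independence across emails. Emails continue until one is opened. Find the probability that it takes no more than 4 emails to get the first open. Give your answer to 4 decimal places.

Y = number of emails to the first success; geometric, p = 0.17.
P(Y ≤ 4) = 1 − (1−p)^4 = 1 − 0.474583 = 0.525417

0.5254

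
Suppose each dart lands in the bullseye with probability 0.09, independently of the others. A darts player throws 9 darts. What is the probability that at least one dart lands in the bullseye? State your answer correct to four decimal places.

0.5721

P(at least one) = 1 − P(none) = 1 − (1 − 0.09)^9
= 1 − 0.427930 = 0.572070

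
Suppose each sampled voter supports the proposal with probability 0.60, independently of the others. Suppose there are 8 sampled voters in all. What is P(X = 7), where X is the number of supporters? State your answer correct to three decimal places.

X ~ Binomial(n=8, p=0.60).
P(X=7) = C(8,7) · p^7 · (1−p)^1
= 8 · 0.027994 · 0.4 = 0.08958

0.090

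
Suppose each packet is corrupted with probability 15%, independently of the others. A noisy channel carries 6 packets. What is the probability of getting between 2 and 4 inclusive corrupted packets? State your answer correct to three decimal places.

X ~ Binomial(6, 0.15); P(2 ≤ X ≤ 4) = Σ C(6,k) p^k (1−p)^(6−k) over k:
  k=2: C(6,2)·0.15^2·0.85^4 = 0.17618
  k=3: C(6,3)·0.15^3·0.85^3 = 0.04145
  k=4: C(6,4)·0.15^4·0.85^2 = 0.00549
Total = 0.22312

0.223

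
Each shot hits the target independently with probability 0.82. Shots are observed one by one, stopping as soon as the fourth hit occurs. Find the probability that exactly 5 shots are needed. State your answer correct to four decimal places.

Y = trial on which the fourth success occurs; negative binomial, r=4, p=0.82.
P(Y=5) = C(4,3) · p^4 · (1−p)^1
= 4 · 0.45212 · 0.18 = 0.325528

0.3255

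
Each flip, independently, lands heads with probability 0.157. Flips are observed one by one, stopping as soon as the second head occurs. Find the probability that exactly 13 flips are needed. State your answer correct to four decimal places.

0.0452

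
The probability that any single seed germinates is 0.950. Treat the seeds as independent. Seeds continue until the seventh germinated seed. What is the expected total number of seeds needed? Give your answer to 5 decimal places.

Y = total seeds until the seventh success; negative binomial with r=7, p=0.95.
E[Y] = r / p = 7 / 0.95 = 7.3684211

7.36842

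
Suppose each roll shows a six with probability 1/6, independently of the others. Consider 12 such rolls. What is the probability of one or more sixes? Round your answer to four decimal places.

0.8878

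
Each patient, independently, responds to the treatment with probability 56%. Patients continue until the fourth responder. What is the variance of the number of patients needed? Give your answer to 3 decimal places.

Y = total patients until the fourth success; negative binomial with r=4, p=0.56.
Var(Y) = r(1−p)/p² = 4·0.44 / 0.56² = 5.61224

5.612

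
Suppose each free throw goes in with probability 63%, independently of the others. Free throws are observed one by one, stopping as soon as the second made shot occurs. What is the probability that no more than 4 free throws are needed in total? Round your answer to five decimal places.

0.85361

Finishing within 4 free throws ⇔ at least 2 successes in the first 4. With X ~ Binomial(4, 0.63), P(Y ≤ 4) = 1 − P(X ≤ 1).
  k=0: C(4,0)·0.63^0·0.37^4 = 0.0187416
  k=1: C(4,1)·0.63^1·0.37^3 = 0.1276456
1 − 0.1463872 = 0.8536128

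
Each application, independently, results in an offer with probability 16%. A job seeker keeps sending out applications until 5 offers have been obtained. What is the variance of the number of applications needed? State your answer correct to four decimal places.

164.0625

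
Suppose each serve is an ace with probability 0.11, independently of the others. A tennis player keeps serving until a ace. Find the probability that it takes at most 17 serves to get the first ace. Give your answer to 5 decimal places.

Y = number of serves to the first success; geometric, p = 0.11.
P(Y ≤ 17) = 1 − (1−p)^17 = 1 − 0.1379209 = 0.8620791

0.86208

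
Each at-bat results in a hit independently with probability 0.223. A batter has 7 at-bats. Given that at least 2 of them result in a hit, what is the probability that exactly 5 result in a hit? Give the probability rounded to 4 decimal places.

0.0144

X ~ Binomial(7, 0.223). Want P(X=5 | X≥2) = P(X=5) / P(X≥2).
P(X=5) = C(7,5)·0.223^5·0.777^2 = 0.006992
P(X≥2) = 1 − 0.170981 − 0.343502 = 0.485517
Ratio = 0.006992 / 0.485517 = 0.014401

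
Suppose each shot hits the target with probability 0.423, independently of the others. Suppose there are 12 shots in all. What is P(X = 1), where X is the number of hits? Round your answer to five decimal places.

X ~ Binomial(n=12, p=0.423).
P(X=1) = C(12,1) · p^1 · (1−p)^11
= 12 · 0.423 · 0.0023601 = 0.0119800

0.01198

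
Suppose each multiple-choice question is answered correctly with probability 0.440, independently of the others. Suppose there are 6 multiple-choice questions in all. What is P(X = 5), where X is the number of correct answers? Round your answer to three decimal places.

0.055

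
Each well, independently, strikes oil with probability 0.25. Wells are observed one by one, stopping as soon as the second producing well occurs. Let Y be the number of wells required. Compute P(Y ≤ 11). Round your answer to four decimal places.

Finishing within 11 wells ⇔ at least 2 successes in the first 11. With X ~ Binomial(11, 0.25), P(Y ≤ 11) = 1 − P(X ≤ 1).
  k=0: C(11,0)·0.25^0·0.75^11 = 0.042235
  k=1: C(11,1)·0.25^1·0.75^10 = 0.154862
1 − 0.197097 = 0.802903

0.8029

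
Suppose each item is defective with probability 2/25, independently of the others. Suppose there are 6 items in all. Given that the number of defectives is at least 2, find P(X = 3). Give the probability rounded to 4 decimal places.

X ~ Binomial(6, 0.08). Want P(X=3 | X≥2) = P(X=3) / P(X≥2).
P(X=3) = C(6,3)·0.08^3·0.92^3 = 0.007974
P(X≥2) = 1 − 0.606355 − 0.316359 = 0.077286
Ratio = 0.007974 / 0.077286 = 0.103172

0.1032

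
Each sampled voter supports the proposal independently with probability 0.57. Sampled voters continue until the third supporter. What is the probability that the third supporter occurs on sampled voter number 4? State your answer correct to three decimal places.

Y = trial on which the third success occurs; negative binomial, r=3, p=0.57.
P(Y=4) = C(3,2) · p^3 · (1−p)^1
= 3 · 0.18519 · 0.43 = 0.23890

0.239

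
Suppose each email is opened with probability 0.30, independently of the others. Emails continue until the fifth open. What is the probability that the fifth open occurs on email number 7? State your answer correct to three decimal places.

0.018

Y = trial on which the fifth success occurs; negative binomial, r=5, p=0.30.
P(Y=7) = C(6,4) · p^5 · (1−p)^2
= 15 · 0.00243 · 0.49 = 0.01786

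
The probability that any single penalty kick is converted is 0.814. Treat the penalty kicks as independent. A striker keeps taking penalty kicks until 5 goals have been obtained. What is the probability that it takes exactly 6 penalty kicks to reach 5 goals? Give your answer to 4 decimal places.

0.3324

Y = trial on which the fifth success occurs; negative binomial, r=5, p=0.814.
P(Y=6) = C(5,4) · p^5 · (1−p)^1
= 5 · 0.35737 · 0.186 = 0.332357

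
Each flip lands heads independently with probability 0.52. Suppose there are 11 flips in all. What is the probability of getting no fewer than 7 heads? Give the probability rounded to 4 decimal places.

X ~ Binomial(11, 0.52); P(X ≥ 7) = Σ C(11,k) p^k (1−p)^(11−k) over k:
  k=7: C(11,7)·0.52^7·0.48^4 = 0.180095
  k=8: C(11,8)·0.52^8·0.48^3 = 0.097552
  k=9: C(11,9)·0.52^9·0.48^2 = 0.035227
  k=10: C(11,10)·0.52^10·0.48^1 = 0.007633
  k=11: C(11,11)·0.52^11·0.48^0 = 0.000752
Total = 0.321258

0.3213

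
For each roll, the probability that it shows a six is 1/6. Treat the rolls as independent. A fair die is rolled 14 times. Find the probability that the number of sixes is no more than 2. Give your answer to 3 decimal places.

0.579

X ~ Binomial(14, 0.166667); P(X ≤ 2) = Σ C(14,k) p^k (1−p)^(14−k) over k:
  k=0: C(14,0)·0.166667^0·0.833333^14 = 0.07789
  k=1: C(14,1)·0.166667^1·0.833333^13 = 0.21808
  k=2: C(14,2)·0.166667^2·0.833333^12 = 0.28351
Total = 0.57948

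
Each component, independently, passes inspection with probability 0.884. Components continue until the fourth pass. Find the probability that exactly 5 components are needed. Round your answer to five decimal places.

Y = trial on which the fourth success occurs; negative binomial, r=4, p=0.884.
P(Y=5) = C(4,3) · p^4 · (1−p)^1
= 4 · 0.61067 · 0.116 = 0.2833525

0.28335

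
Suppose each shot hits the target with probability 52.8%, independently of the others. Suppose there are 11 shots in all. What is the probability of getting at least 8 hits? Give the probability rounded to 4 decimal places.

X ~ Binomial(11, 0.528); P(X ≥ 8) = Σ C(11,k) p^k (1−p)^(11−k) over k:
  k=8: C(11,8)·0.528^8·0.472^3 = 0.104805
  k=9: C(11,9)·0.528^9·0.472^2 = 0.039080
  k=10: C(11,10)·0.528^10·0.472^1 = 0.008743
  k=11: C(11,11)·0.528^11·0.472^0 = 0.000889
Total = 0.153517

0.1535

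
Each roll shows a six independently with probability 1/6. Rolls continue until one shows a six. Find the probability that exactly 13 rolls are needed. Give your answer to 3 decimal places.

Geometric (trials to first success), p = 0.166667.
P(Y = 13) = (1−p)^12 · p = 0.11216 · 0.166667 = 0.01869

0.019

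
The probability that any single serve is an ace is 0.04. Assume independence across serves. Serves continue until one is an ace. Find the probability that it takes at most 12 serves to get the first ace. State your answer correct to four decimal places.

0.3873

Y = number of serves to the first success; geometric, p = 0.04.
P(Y ≤ 12) = 1 − (1−p)^12 = 1 − 0.612710 = 0.387290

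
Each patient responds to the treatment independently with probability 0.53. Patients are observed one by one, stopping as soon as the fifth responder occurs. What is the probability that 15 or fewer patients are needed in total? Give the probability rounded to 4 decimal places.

0.9637

Finishing within 15 patients ⇔ at least 5 successes in the first 15. With X ~ Binomial(15, 0.53), P(Y ≤ 15) = 1 − P(X ≤ 4).
  k=0: C(15,0)·0.53^0·0.47^15 = 0.000012
  k=1: C(15,1)·0.53^1·0.47^14 = 0.000204
  k=2: C(15,2)·0.53^2·0.47^13 = 0.001611
  k=3: C(15,3)·0.53^3·0.47^12 = 0.007871
  k=4: C(15,4)·0.53^4·0.47^11 = 0.026626
1 − 0.036324 = 0.963676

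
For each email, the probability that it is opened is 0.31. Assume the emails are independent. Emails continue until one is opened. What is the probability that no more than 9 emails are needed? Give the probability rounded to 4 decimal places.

0.9645

Y = number of emails to the first success; geometric, p = 0.31.
P(Y ≤ 9) = 1 − (1−p)^9 = 1 − 0.035452 = 0.964548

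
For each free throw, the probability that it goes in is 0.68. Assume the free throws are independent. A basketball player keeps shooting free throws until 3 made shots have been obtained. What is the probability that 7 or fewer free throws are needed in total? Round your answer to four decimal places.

Finishing within 7 free throws ⇔ at least 3 successes in the first 7. With X ~ Binomial(7, 0.68), P(Y ≤ 7) = 1 − P(X ≤ 2).
  k=0: C(7,0)·0.68^0·0.32^7 = 0.000344
  k=1: C(7,1)·0.68^1·0.32^6 = 0.005111
  k=2: C(7,2)·0.68^2·0.32^5 = 0.032583
1 − 0.038037 = 0.961963

0.9620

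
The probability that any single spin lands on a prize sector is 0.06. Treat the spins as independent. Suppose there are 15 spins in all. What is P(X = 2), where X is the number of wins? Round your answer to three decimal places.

0.169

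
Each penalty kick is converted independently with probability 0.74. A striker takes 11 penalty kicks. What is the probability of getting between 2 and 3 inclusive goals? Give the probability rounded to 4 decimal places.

X ~ Binomial(11, 0.74); P(2 ≤ X ≤ 3) = Σ C(11,k) p^k (1−p)^(11−k) over k:
  k=2: C(11,2)·0.74^2·0.26^9 = 0.000164
  k=3: C(11,3)·0.74^3·0.26^8 = 0.001396
Total = 0.001560

0.0016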